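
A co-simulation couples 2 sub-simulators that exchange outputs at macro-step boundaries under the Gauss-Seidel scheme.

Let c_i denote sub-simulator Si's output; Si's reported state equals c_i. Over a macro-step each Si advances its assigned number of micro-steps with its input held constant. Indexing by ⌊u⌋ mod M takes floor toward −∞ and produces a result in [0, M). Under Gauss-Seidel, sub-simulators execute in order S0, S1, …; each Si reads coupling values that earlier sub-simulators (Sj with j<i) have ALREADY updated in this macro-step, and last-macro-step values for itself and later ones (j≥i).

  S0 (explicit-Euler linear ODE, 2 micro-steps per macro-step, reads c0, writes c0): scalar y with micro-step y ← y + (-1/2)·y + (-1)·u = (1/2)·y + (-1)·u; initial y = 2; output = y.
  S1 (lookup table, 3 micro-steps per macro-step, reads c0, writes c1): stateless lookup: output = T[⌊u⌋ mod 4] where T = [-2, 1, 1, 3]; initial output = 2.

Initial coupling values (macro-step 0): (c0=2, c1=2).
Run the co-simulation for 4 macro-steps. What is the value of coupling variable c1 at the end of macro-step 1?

macro 1: S0 reads c0=2 → after 2×micro: -5/2; S1 reads c0=-5/2 → after 3×micro: 1 ⇒ (c0=-5/2, c1=1)
macro 2: S0 reads c0=-5/2 → after 2×micro: 25/8; S1 reads c0=25/8 → after 3×micro: 3 ⇒ (c0=25/8, c1=3)
macro 3: S0 reads c0=25/8 → after 2×micro: -125/32; S1 reads c0=-125/32 → after 3×micro: -2 ⇒ (c0=-125/32, c1=-2)
macro 4: S0 reads c0=-125/32 → after 2×micro: 625/128; S1 reads c0=625/128 → after 3×micro: -2 ⇒ (c0=625/128, c1=-2)

c1 at macro-step 1 = 1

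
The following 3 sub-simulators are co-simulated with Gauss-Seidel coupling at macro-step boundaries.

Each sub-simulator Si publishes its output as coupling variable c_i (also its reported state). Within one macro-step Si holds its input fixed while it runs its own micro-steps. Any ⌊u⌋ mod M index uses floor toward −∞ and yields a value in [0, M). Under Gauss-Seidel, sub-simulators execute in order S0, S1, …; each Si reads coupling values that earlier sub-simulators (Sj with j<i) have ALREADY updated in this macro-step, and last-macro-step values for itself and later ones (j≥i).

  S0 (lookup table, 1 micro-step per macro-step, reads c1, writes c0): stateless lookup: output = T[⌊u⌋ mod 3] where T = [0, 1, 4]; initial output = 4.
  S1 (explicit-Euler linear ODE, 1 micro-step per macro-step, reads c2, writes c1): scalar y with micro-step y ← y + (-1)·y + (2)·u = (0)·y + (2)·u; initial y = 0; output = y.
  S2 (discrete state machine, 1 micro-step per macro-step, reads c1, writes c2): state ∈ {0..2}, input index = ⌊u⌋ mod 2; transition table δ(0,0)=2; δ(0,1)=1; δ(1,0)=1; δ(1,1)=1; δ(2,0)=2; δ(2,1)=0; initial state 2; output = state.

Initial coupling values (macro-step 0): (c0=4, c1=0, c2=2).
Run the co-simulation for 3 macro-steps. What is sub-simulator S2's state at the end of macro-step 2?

macro 1: S0 reads c1=0 → after 1×micro: 0; S1 reads c2=2 → after 1×micro: 4; S2 reads c1=4 → after 1×micro: 2 ⇒ (c0=0, c1=4, c2=2)
macro 2: S0 reads c1=4 → after 1×micro: 1; S1 reads c2=2 → after 1×micro: 4; S2 reads c1=4 → after 1×micro: 2 ⇒ (c0=1, c1=4, c2=2)
macro 3: S0 reads c1=4 → after 1×micro: 1; S1 reads c2=2 → after 1×micro: 4; S2 reads c1=4 → after 1×micro: 2 ⇒ (c0=1, c1=4, c2=2)

S2 state at macro-step 2 = 2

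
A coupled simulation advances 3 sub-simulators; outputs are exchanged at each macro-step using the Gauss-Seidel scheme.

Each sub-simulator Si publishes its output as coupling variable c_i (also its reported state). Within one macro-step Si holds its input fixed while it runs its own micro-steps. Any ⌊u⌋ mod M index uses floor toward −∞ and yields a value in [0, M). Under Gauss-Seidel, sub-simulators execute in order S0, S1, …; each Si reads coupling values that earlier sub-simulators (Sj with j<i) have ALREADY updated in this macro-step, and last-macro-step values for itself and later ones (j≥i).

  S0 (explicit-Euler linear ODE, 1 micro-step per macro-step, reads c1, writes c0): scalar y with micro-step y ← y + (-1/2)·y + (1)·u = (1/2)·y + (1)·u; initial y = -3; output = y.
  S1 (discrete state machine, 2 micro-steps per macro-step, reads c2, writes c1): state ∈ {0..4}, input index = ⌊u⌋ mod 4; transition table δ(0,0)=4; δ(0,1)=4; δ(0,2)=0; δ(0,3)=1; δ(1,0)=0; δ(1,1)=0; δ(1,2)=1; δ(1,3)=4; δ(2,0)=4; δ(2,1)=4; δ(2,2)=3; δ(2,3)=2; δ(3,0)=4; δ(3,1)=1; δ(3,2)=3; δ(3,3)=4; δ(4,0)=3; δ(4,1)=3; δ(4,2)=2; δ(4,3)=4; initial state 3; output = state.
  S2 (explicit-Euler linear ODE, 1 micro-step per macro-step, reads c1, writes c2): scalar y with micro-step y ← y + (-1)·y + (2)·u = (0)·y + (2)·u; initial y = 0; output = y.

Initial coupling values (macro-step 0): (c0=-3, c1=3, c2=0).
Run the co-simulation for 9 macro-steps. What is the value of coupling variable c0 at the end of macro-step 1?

c0 at macro-step 1 = 3/2

macro 1: S0 reads c1=3 → after 1×micro: 3/2; S1 reads c2=0 → after 2×micro: 3; S2 reads c1=3 → after 1×micro: 6 ⇒ (c0=3/2, c1=3, c2=6)
macro 2: S0 reads c1=3 → after 1×micro: 15/4; S1 reads c2=6 → after 2×micro: 3; S2 reads c1=3 → after 1×micro: 6 ⇒ (c0=15/4, c1=3, c2=6)
macro 3: S0 reads c1=3 → after 1×micro: 39/8; S1 reads c2=6 → after 2×micro: 3; S2 reads c1=3 → after 1×micro: 6 ⇒ (c0=39/8, c1=3, c2=6)
macro 4: S0 reads c1=3 → after 1×micro: 87/16; S1 reads c2=6 → after 2×micro: 3; S2 reads c1=3 → after 1×micro: 6 ⇒ (c0=87/16, c1=3, c2=6)
macro 5: S0 reads c1=3 → after 1×micro: 183/32; S1 reads c2=6 → after 2×micro: 3; S2 reads c1=3 → after 1×micro: 6 ⇒ (c0=183/32, c1=3, c2=6)
macro 6: S0 reads c1=3 → after 1×micro: 375/64; S1 reads c2=6 → after 2×micro: 3; S2 reads c1=3 → after 1×micro: 6 ⇒ (c0=375/64, c1=3, c2=6)
macro 7: S0 reads c1=3 → after 1×micro: 759/128; S1 reads c2=6 → after 2×micro: 3; S2 reads c1=3 → after 1×micro: 6 ⇒ (c0=759/128, c1=3, c2=6)
macro 8: S0 reads c1=3 → after 1×micro: 1527/256; S1 reads c2=6 → after 2×micro: 3; S2 reads c1=3 → after 1×micro: 6 ⇒ (c0=1527/256, c1=3, c2=6)
macro 9: S0 reads c1=3 → after 1×micro: 3063/512; S1 reads c2=6 → after 2×micro: 3; S2 reads c1=3 → after 1×micro: 6 ⇒ (c0=3063/512, c1=3, c2=6)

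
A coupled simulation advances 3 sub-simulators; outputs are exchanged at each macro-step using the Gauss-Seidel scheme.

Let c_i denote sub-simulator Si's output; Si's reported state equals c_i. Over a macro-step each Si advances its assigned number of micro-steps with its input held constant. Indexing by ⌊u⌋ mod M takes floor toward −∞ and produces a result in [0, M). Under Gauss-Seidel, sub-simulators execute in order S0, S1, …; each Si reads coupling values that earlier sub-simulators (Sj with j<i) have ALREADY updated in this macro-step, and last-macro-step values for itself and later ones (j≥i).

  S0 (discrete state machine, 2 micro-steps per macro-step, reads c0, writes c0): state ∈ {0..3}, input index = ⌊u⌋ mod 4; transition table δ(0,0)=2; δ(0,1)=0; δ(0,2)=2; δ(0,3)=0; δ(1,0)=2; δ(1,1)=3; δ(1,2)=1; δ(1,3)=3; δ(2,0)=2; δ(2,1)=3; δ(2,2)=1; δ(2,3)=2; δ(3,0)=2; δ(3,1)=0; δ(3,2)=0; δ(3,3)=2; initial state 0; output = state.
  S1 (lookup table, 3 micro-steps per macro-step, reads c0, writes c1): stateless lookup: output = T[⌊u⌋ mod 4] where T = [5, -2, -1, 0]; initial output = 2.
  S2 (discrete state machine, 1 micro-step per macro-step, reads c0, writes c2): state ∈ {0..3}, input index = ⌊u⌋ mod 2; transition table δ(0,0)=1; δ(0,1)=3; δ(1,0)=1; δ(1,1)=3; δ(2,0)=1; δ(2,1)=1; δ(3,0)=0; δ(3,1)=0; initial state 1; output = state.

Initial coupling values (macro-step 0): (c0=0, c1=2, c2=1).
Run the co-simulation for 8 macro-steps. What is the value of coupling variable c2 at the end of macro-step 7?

macro 1: S0 reads c0=0 → after 2×micro: 2; S1 reads c0=2 → after 3×micro: -1; S2 reads c0=2 → after 1×micro: 1 ⇒ (c0=2, c1=-1, c2=1)
macro 2: S0 reads c0=2 → after 2×micro: 1; S1 reads c0=1 → after 3×micro: -2; S2 reads c0=1 → after 1×micro: 3 ⇒ (c0=1, c1=-2, c2=3)
macro 3: S0 reads c0=1 → after 2×micro: 0; S1 reads c0=0 → after 3×micro: 5; S2 reads c0=0 → after 1×micro: 0 ⇒ (c0=0, c1=5, c2=0)
macro 4: S0 reads c0=0 → after 2×micro: 2; S1 reads c0=2 → after 3×micro: -1; S2 reads c0=2 → after 1×micro: 1 ⇒ (c0=2, c1=-1, c2=1)
macro 5: S0 reads c0=2 → after 2×micro: 1; S1 reads c0=1 → after 3×micro: -2; S2 reads c0=1 → after 1×micro: 3 ⇒ (c0=1, c1=-2, c2=3)
macro 6: S0 reads c0=1 → after 2×micro: 0; S1 reads c0=0 → after 3×micro: 5; S2 reads c0=0 → after 1×micro: 0 ⇒ (c0=0, c1=5, c2=0)
macro 7: S0 reads c0=0 → after 2×micro: 2; S1 reads c0=2 → after 3×micro: -1; S2 reads c0=2 → after 1×micro: 1 ⇒ (c0=2, c1=-1, c2=1)
macro 8: S0 reads c0=2 → after 2×micro: 1; S1 reads c0=1 → after 3×micro: -2; S2 reads c0=1 → after 1×micro: 3 ⇒ (c0=1, c1=-2, c2=3)

c2 at macro-step 7 = 1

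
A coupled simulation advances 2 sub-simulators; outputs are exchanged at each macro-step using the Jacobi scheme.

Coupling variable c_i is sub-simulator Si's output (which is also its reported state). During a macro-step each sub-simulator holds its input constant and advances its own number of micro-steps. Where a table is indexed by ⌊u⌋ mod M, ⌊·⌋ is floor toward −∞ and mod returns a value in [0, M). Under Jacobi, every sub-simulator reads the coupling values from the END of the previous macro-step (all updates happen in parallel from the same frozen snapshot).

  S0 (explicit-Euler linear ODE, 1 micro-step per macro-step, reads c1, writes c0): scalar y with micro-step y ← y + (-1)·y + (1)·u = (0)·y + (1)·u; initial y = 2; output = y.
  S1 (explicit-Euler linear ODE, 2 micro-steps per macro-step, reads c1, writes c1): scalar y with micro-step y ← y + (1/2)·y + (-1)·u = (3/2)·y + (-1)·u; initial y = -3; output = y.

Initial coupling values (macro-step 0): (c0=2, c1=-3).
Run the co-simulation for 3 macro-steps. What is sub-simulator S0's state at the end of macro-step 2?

macro 1: S0 reads c1=-3 → after 1×micro: -3; S1 reads c1=-3 → after 2×micro: 3/4 ⇒ (c0=-3, c1=3/4)
macro 2: S0 reads c1=3/4 → after 1×micro: 3/4; S1 reads c1=3/4 → after 2×micro: -3/16 ⇒ (c0=3/4, c1=-3/16)
macro 3: S0 reads c1=-3/16 → after 1×micro: -3/16; S1 reads c1=-3/16 → after 2×micro: 3/64 ⇒ (c0=-3/16, c1=3/64)

S0 state at macro-step 2 = 3/4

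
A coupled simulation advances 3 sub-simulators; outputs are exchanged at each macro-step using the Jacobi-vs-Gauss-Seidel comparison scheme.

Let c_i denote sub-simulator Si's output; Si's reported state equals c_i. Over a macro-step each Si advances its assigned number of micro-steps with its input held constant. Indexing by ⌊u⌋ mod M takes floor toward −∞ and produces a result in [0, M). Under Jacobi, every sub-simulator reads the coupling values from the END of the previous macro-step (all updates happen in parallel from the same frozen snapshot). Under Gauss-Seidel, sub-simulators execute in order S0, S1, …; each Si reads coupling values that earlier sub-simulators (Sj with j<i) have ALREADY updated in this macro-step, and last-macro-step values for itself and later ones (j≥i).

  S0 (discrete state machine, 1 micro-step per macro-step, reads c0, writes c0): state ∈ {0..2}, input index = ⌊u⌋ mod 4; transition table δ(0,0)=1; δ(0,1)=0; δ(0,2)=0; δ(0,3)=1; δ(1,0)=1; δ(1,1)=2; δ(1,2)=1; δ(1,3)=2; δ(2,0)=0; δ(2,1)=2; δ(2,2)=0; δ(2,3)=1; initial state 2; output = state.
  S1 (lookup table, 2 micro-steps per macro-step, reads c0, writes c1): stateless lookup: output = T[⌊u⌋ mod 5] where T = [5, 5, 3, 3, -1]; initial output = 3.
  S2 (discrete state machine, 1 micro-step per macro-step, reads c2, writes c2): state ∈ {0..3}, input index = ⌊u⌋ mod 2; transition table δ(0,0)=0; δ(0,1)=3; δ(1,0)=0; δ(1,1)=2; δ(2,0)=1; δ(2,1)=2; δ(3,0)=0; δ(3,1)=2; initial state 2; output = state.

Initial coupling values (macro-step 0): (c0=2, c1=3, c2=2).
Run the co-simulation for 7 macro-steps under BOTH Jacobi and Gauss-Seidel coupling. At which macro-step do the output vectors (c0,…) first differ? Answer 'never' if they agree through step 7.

[Jacobi] macro 1: S0 reads c0=2 → after 1×micro: 0; S1 reads c0=2 → after 2×micro: 3; S2 reads c2=2 → after 1×micro: 1 ⇒ (c0=0, c1=3, c2=1)
[Jacobi] macro 2: S0 reads c0=0 → after 1×micro: 1; S1 reads c0=0 → after 2×micro: 5; S2 reads c2=1 → after 1×micro: 2 ⇒ (c0=1, c1=5, c2=2)
[Jacobi] macro 3: S0 reads c0=1 → after 1×micro: 2; S1 reads c0=1 → after 2×micro: 5; S2 reads c2=2 → after 1×micro: 1 ⇒ (c0=2, c1=5, c2=1)
[Jacobi] macro 4: S0 reads c0=2 → after 1×micro: 0; S1 reads c0=2 → after 2×micro: 3; S2 reads c2=1 → after 1×micro: 2 ⇒ (c0=0, c1=3, c2=2)
[Jacobi] macro 5: S0 reads c0=0 → after 1×micro: 1; S1 reads c0=0 → after 2×micro: 5; S2 reads c2=2 → after 1×micro: 1 ⇒ (c0=1, c1=5, c2=1)
[Jacobi] macro 6: S0 reads c0=1 → after 1×micro: 2; S1 reads c0=1 → after 2×micro: 5; S2 reads c2=1 → after 1×micro: 2 ⇒ (c0=2, c1=5, c2=2)
[Jacobi] macro 7: S0 reads c0=2 → after 1×micro: 0; S1 reads c0=2 → after 2×micro: 3; S2 reads c2=2 → after 1×micro: 1 ⇒ (c0=0, c1=3, c2=1)
[Gauss-Seidel] macro 1: S0 reads c0=2 → after 1×micro: 0; S1 reads c0=0 → after 2×micro: 5; S2 reads c2=2 → after 1×micro: 1 ⇒ (c0=0, c1=5, c2=1)
[Gauss-Seidel] macro 2: S0 reads c0=0 → after 1×micro: 1; S1 reads c0=1 → after 2×micro: 5; S2 reads c2=1 → after 1×micro: 2 ⇒ (c0=1, c1=5, c2=2)
[Gauss-Seidel] macro 3: S0 reads c0=1 → after 1×micro: 2; S1 reads c0=2 → after 2×micro: 3; S2 reads c2=2 → after 1×micro: 1 ⇒ (c0=2, c1=3, c2=1)
[Gauss-Seidel] macro 4: S0 reads c0=2 → after 1×micro: 0; S1 reads c0=0 → after 2×micro: 5; S2 reads c2=1 → after 1×micro: 2 ⇒ (c0=0, c1=5, c2=2)
[Gauss-Seidel] macro 5: S0 reads c0=0 → after 1×micro: 1; S1 reads c0=1 → after 2×micro: 5; S2 reads c2=2 → after 1×micro: 1 ⇒ (c0=1, c1=5, c2=1)
[Gauss-Seidel] macro 6: S0 reads c0=1 → after 1×micro: 2; S1 reads c0=2 → after 2×micro: 3; S2 reads c2=1 → after 1×micro: 2 ⇒ (c0=2, c1=3, c2=2)
[Gauss-Seidel] macro 7: S0 reads c0=2 → after 1×micro: 0; S1 reads c0=0 → after 2×micro: 5; S2 reads c2=2 → after 1×micro: 1 ⇒ (c0=0, c1=5, c2=1)

first divergence at macro-step: 1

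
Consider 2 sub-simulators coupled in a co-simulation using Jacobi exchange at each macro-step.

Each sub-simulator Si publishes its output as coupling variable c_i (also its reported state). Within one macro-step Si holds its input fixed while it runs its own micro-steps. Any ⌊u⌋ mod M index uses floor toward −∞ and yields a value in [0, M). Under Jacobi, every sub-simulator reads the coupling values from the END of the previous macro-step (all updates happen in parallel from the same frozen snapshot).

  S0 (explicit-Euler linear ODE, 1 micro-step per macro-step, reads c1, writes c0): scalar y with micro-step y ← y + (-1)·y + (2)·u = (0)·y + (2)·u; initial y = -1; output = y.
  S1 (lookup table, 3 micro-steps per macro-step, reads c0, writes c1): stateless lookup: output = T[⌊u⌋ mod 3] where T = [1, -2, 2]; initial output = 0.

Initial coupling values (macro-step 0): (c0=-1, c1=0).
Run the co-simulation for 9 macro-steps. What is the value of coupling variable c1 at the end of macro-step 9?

macro 1: S0 reads c1=0 → after 1×micro: 0; S1 reads c0=-1 → after 3×micro: 2 ⇒ (c0=0, c1=2)
macro 2: S0 reads c1=2 → after 1×micro: 4; S1 reads c0=0 → after 3×micro: 1 ⇒ (c0=4, c1=1)
macro 3: S0 reads c1=1 → after 1×micro: 2; S1 reads c0=4 → after 3×micro: -2 ⇒ (c0=2, c1=-2)
macro 4: S0 reads c1=-2 → after 1×micro: -4; S1 reads c0=2 → after 3×micro: 2 ⇒ (c0=-4, c1=2)
macro 5: S0 reads c1=2 → after 1×micro: 4; S1 reads c0=-4 → after 3×micro: 2 ⇒ (c0=4, c1=2)
macro 6: S0 reads c1=2 → after 1×micro: 4; S1 reads c0=4 → after 3×micro: -2 ⇒ (c0=4, c1=-2)
macro 7: S0 reads c1=-2 → after 1×micro: -4; S1 reads c0=4 → after 3×micro: -2 ⇒ (c0=-4, c1=-2)
macro 8: S0 reads c1=-2 → after 1×micro: -4; S1 reads c0=-4 → after 3×micro: 2 ⇒ (c0=-4, c1=2)
macro 9: S0 reads c1=2 → after 1×micro: 4; S1 reads c0=-4 → after 3×micro: 2 ⇒ (c0=4, c1=2)

c1 at macro-step 9 = 2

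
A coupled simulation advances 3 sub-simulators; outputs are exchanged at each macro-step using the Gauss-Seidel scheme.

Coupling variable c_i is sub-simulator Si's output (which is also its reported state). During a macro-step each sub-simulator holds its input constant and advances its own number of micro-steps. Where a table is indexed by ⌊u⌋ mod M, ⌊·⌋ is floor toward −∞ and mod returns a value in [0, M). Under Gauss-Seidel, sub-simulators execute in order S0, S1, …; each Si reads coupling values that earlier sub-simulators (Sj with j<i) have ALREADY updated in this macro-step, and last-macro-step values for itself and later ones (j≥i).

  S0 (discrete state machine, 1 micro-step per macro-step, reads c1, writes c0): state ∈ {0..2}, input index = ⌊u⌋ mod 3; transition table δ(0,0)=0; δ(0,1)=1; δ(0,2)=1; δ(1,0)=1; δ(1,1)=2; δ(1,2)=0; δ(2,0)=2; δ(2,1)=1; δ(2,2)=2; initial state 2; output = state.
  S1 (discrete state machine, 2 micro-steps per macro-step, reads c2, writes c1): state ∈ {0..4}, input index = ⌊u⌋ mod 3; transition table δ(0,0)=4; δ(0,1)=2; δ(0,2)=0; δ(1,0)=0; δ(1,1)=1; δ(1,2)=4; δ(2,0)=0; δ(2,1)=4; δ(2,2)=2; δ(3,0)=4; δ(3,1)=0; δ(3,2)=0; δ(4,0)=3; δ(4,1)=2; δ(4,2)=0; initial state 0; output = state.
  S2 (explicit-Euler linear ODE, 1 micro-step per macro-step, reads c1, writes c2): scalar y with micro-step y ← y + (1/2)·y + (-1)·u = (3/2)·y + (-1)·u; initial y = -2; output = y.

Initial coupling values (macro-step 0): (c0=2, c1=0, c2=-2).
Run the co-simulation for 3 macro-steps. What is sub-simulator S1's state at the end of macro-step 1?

macro 1: S0 reads c1=0 → after 1×micro: 2; S1 reads c2=-2 → after 2×micro: 4; S2 reads c1=4 → after 1×micro: -7 ⇒ (c0=2, c1=4, c2=-7)
macro 2: S0 reads c1=4 → after 1×micro: 1; S1 reads c2=-7 → after 2×micro: 0; S2 reads c1=0 → after 1×micro: -21/2 ⇒ (c0=1, c1=0, c2=-21/2)
macro 3: S0 reads c1=0 → after 1×micro: 1; S1 reads c2=-21/2 → after 2×micro: 4; S2 reads c1=4 → after 1×micro: -79/4 ⇒ (c0=1, c1=4, c2=-79/4)

S1 state at macro-step 1 = 4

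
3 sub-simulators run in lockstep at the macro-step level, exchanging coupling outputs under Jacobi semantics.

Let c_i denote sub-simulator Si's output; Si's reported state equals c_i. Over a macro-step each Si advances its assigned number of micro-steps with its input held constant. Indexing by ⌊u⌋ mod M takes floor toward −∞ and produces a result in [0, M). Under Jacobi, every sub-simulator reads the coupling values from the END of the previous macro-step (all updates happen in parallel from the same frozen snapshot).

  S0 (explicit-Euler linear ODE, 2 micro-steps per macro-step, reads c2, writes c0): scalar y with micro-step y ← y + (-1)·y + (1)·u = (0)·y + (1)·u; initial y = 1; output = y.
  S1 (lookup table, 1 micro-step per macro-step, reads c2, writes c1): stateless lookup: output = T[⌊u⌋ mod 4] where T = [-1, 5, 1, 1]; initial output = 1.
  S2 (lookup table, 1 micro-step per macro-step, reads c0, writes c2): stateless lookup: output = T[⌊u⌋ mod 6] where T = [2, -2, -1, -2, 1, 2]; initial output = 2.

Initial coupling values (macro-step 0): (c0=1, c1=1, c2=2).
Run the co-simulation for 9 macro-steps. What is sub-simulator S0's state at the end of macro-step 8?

macro 1: S0 reads c2=2 → after 2×micro: 2; S1 reads c2=2 → after 1×micro: 1; S2 reads c0=1 → after 1×micro: -2 ⇒ (c0=2, c1=1, c2=-2)
macro 2: S0 reads c2=-2 → after 2×micro: -2; S1 reads c2=-2 → after 1×micro: 1; S2 reads c0=2 → after 1×micro: -1 ⇒ (c0=-2, c1=1, c2=-1)
macro 3: S0 reads c2=-1 → after 2×micro: -1; S1 reads c2=-1 → after 1×micro: 1; S2 reads c0=-2 → after 1×micro: 1 ⇒ (c0=-1, c1=1, c2=1)
macro 4: S0 reads c2=1 → after 2×micro: 1; S1 reads c2=1 → after 1×micro: 5; S2 reads c0=-1 → after 1×micro: 2 ⇒ (c0=1, c1=5, c2=2)
macro 5: S0 reads c2=2 → after 2×micro: 2; S1 reads c2=2 → after 1×micro: 1; S2 reads c0=1 → after 1×micro: -2 ⇒ (c0=2, c1=1, c2=-2)
macro 6: S0 reads c2=-2 → after 2×micro: -2; S1 reads c2=-2 → after 1×micro: 1; S2 reads c0=2 → after 1×micro: -1 ⇒ (c0=-2, c1=1, c2=-1)
macro 7: S0 reads c2=-1 → after 2×micro: -1; S1 reads c2=-1 → after 1×micro: 1; S2 reads c0=-2 → after 1×micro: 1 ⇒ (c0=-1, c1=1, c2=1)
macro 8: S0 reads c2=1 → after 2×micro: 1; S1 reads c2=1 → after 1×micro: 5; S2 reads c0=-1 → after 1×micro: 2 ⇒ (c0=1, c1=5, c2=2)
macro 9: S0 reads c2=2 → after 2×micro: 2; S1 reads c2=2 → after 1×micro: 1; S2 reads c0=1 → after 1×micro: -2 ⇒ (c0=2, c1=1, c2=-2)

S0 state at macro-step 8 = 1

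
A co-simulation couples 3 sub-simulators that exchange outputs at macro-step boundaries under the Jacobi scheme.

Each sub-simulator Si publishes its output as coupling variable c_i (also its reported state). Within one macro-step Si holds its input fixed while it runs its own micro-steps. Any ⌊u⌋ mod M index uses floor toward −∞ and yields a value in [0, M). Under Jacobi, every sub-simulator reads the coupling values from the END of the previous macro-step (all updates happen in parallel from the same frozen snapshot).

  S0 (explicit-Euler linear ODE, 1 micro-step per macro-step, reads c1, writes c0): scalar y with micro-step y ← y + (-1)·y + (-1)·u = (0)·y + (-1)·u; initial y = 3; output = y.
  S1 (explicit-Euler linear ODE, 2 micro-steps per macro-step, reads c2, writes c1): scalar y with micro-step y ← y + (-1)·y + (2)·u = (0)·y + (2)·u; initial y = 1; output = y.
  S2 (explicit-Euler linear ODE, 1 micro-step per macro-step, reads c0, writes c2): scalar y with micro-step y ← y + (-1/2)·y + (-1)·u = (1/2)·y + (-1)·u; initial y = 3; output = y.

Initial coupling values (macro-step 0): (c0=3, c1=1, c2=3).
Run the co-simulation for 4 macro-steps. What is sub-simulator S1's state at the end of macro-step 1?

S1 state at macro-step 1 = 6

macro 1: S0 reads c1=1 → after 1×micro: -1; S1 reads c2=3 → after 2×micro: 6; S2 reads c0=3 → after 1×micro: -3/2 ⇒ (c0=-1, c1=6, c2=-3/2)
macro 2: S0 reads c1=6 → after 1×micro: -6; S1 reads c2=-3/2 → after 2×micro: -3; S2 reads c0=-1 → after 1×micro: 1/4 ⇒ (c0=-6, c1=-3, c2=1/4)
macro 3: S0 reads c1=-3 → after 1×micro: 3; S1 reads c2=1/4 → after 2×micro: 1/2; S2 reads c0=-6 → after 1×micro: 49/8 ⇒ (c0=3, c1=1/2, c2=49/8)
macro 4: S0 reads c1=1/2 → after 1×micro: -1/2; S1 reads c2=49/8 → after 2×micro: 49/4; S2 reads c0=3 → after 1×micro: 1/16 ⇒ (c0=-1/2, c1=49/4, c2=1/16)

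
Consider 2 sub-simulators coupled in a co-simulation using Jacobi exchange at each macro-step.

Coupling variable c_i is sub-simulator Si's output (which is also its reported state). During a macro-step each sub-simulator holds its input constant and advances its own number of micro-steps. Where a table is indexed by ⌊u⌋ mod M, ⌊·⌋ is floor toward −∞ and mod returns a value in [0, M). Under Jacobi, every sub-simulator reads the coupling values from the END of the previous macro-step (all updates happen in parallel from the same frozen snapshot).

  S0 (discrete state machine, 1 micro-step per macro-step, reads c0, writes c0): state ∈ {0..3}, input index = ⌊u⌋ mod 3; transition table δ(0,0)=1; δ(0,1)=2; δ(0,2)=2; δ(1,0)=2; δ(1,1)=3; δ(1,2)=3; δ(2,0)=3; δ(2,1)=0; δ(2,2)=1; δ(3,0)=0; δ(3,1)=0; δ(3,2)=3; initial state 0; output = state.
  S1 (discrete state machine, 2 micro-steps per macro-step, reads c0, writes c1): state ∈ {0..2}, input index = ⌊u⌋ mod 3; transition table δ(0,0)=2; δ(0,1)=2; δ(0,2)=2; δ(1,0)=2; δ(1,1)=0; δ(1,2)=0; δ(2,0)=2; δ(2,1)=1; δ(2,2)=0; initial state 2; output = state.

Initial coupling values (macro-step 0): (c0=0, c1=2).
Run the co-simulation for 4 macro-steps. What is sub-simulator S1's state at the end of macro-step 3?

S1 state at macro-step 3 = 2

macro 1: S0 reads c0=0 → after 1×micro: 1; S1 reads c0=0 → after 2×micro: 2 ⇒ (c0=1, c1=2)
macro 2: S0 reads c0=1 → after 1×micro: 3; S1 reads c0=1 → after 2×micro: 0 ⇒ (c0=3, c1=0)
macro 3: S0 reads c0=3 → after 1×micro: 0; S1 reads c0=3 → after 2×micro: 2 ⇒ (c0=0, c1=2)
macro 4: S0 reads c0=0 → after 1×micro: 1; S1 reads c0=0 → after 2×micro: 2 ⇒ (c0=1, c1=2)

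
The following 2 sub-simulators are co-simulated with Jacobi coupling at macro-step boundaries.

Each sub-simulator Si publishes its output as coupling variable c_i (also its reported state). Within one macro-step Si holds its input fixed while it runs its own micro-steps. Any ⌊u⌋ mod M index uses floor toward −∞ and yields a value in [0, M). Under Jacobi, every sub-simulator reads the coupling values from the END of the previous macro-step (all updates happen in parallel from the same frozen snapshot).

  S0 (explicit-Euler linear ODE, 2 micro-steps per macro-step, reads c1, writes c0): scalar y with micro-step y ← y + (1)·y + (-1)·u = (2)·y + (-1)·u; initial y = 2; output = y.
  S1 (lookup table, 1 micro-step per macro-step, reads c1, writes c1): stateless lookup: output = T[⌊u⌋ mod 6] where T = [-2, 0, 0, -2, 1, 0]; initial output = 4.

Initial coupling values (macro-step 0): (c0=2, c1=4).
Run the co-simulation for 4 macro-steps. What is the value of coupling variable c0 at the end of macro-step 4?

c0 at macro-step 4 = -298

macro 1: S0 reads c1=4 → after 2×micro: -4; S1 reads c1=4 → after 1×micro: 1 ⇒ (c0=-4, c1=1)
macro 2: S0 reads c1=1 → after 2×micro: -19; S1 reads c1=1 → after 1×micro: 0 ⇒ (c0=-19, c1=0)
macro 3: S0 reads c1=0 → after 2×micro: -76; S1 reads c1=0 → after 1×micro: -2 ⇒ (c0=-76, c1=-2)
macro 4: S0 reads c1=-2 → after 2×micro: -298; S1 reads c1=-2 → after 1×micro: 1 ⇒ (c0=-298, c1=1)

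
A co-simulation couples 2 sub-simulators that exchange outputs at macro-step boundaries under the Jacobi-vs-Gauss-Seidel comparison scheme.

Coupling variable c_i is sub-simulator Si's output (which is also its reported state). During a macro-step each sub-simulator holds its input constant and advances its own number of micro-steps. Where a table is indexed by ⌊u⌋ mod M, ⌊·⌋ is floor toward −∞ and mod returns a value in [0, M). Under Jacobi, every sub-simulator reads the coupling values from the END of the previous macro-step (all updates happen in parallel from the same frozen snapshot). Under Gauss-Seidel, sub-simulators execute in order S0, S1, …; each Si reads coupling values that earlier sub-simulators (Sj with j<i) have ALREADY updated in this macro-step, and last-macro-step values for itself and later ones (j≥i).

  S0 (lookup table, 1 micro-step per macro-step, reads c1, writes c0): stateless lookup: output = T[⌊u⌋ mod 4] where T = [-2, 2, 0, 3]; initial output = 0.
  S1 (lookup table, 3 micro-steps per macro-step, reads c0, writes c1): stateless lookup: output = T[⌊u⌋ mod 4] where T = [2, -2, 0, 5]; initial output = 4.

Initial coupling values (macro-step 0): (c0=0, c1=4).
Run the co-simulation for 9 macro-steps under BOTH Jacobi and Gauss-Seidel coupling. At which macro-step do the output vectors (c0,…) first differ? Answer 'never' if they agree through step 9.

[Jacobi] macro 1: S0 reads c1=4 → after 1×micro: -2; S1 reads c0=0 → after 3×micro: 2 ⇒ (c0=-2, c1=2)
[Jacobi] macro 2: S0 reads c1=2 → after 1×micro: 0; S1 reads c0=-2 → after 3×micro: 0 ⇒ (c0=0, c1=0)
[Jacobi] macro 3: S0 reads c1=0 → after 1×micro: -2; S1 reads c0=0 → after 3×micro: 2 ⇒ (c0=-2, c1=2)
[Jacobi] macro 4: S0 reads c1=2 → after 1×micro: 0; S1 reads c0=-2 → after 3×micro: 0 ⇒ (c0=0, c1=0)
[Jacobi] macro 5: S0 reads c1=0 → after 1×micro: -2; S1 reads c0=0 → after 3×micro: 2 ⇒ (c0=-2, c1=2)
[Jacobi] macro 6: S0 reads c1=2 → after 1×micro: 0; S1 reads c0=-2 → after 3×micro: 0 ⇒ (c0=0, c1=0)
[Jacobi] macro 7: S0 reads c1=0 → after 1×micro: -2; S1 reads c0=0 → after 3×micro: 2 ⇒ (c0=-2, c1=2)
[Jacobi] macro 8: S0 reads c1=2 → after 1×micro: 0; S1 reads c0=-2 → after 3×micro: 0 ⇒ (c0=0, c1=0)
[Jacobi] macro 9: S0 reads c1=0 → after 1×micro: -2; S1 reads c0=0 → after 3×micro: 2 ⇒ (c0=-2, c1=2)
[Gauss-Seidel] macro 1: S0 reads c1=4 → after 1×micro: -2; S1 reads c0=-2 → after 3×micro: 0 ⇒ (c0=-2, c1=0)
[Gauss-Seidel] macro 2: S0 reads c1=0 → after 1×micro: -2; S1 reads c0=-2 → after 3×micro: 0 ⇒ (c0=-2, c1=0)
[Gauss-Seidel] macro 3: S0 reads c1=0 → after 1×micro: -2; S1 reads c0=-2 → after 3×micro: 0 ⇒ (c0=-2, c1=0)
[Gauss-Seidel] macro 4: S0 reads c1=0 → after 1×micro: -2; S1 reads c0=-2 → after 3×micro: 0 ⇒ (c0=-2, c1=0)
[Gauss-Seidel] macro 5: S0 reads c1=0 → after 1×micro: -2; S1 reads c0=-2 → after 3×micro: 0 ⇒ (c0=-2, c1=0)
[Gauss-Seidel] macro 6: S0 reads c1=0 → after 1×micro: -2; S1 reads c0=-2 → after 3×micro: 0 ⇒ (c0=-2, c1=0)
[Gauss-Seidel] macro 7: S0 reads c1=0 → after 1×micro: -2; S1 reads c0=-2 → after 3×micro: 0 ⇒ (c0=-2, c1=0)
[Gauss-Seidel] macro 8: S0 reads c1=0 → after 1×micro: -2; S1 reads c0=-2 → after 3×micro: 0 ⇒ (c0=-2, c1=0)
[Gauss-Seidel] macro 9: S0 reads c1=0 → after 1×micro: -2; S1 reads c0=-2 → after 3×micro: 0 ⇒ (c0=-2, c1=0)

first divergence at macro-step: 1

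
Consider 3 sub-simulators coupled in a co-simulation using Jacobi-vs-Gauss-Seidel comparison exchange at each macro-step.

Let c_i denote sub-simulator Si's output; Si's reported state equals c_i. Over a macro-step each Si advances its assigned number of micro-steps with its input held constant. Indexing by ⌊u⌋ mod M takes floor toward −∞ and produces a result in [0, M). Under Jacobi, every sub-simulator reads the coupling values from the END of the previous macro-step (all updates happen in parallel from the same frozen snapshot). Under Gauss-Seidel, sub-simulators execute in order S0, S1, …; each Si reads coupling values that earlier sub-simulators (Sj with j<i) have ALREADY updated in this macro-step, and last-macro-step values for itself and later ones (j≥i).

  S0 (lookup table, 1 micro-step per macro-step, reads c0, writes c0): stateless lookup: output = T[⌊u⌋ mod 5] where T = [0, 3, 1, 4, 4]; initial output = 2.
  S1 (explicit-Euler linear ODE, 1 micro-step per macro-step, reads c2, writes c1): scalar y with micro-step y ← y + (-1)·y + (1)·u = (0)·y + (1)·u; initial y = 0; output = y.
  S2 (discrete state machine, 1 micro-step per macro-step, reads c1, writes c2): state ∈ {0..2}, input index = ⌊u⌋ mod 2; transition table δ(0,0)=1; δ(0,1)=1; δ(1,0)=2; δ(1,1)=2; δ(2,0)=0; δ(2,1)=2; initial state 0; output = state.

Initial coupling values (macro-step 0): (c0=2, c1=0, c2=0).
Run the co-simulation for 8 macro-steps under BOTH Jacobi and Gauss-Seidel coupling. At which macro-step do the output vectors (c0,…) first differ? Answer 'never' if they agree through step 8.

first divergence at macro-step: 3

[Jacobi] macro 1: S0 reads c0=2 → after 1×micro: 1; S1 reads c2=0 → after 1×micro: 0; S2 reads c1=0 → after 1×micro: 1 ⇒ (c0=1, c1=0, c2=1)
[Jacobi] macro 2: S0 reads c0=1 → after 1×micro: 3; S1 reads c2=1 → after 1×micro: 1; S2 reads c1=0 → after 1×micro: 2 ⇒ (c0=3, c1=1, c2=2)
[Jacobi] macro 3: S0 reads c0=3 → after 1×micro: 4; S1 reads c2=2 → after 1×micro: 2; S2 reads c1=1 → after 1×micro: 2 ⇒ (c0=4, c1=2, c2=2)
[Jacobi] macro 4: S0 reads c0=4 → after 1×micro: 4; S1 reads c2=2 → after 1×micro: 2; S2 reads c1=2 → after 1×micro: 0 ⇒ (c0=4, c1=2, c2=0)
[Jacobi] macro 5: S0 reads c0=4 → after 1×micro: 4; S1 reads c2=0 → after 1×micro: 0; S2 reads c1=2 → after 1×micro: 1 ⇒ (c0=4, c1=0, c2=1)
[Jacobi] macro 6: S0 reads c0=4 → after 1×micro: 4; S1 reads c2=1 → after 1×micro: 1; S2 reads c1=0 → after 1×micro: 2 ⇒ (c0=4, c1=1, c2=2)
[Jacobi] macro 7: S0 reads c0=4 → after 1×micro: 4; S1 reads c2=2 → after 1×micro: 2; S2 reads c1=1 → after 1×micro: 2 ⇒ (c0=4, c1=2, c2=2)
[Jacobi] macro 8: S0 reads c0=4 → after 1×micro: 4; S1 reads c2=2 → after 1×micro: 2; S2 reads c1=2 → after 1×micro: 0 ⇒ (c0=4, c1=2, c2=0)
[Gauss-Seidel] macro 1: S0 reads c0=2 → after 1×micro: 1; S1 reads c2=0 → after 1×micro: 0; S2 reads c1=0 → after 1×micro: 1 ⇒ (c0=1, c1=0, c2=1)
[Gauss-Seidel] macro 2: S0 reads c0=1 → after 1×micro: 3; S1 reads c2=1 → after 1×micro: 1; S2 reads c1=1 → after 1×micro: 2 ⇒ (c0=3, c1=1, c2=2)
[Gauss-Seidel] macro 3: S0 reads c0=3 → after 1×micro: 4; S1 reads c2=2 → after 1×micro: 2; S2 reads c1=2 → after 1×micro: 0 ⇒ (c0=4, c1=2, c2=0)
[Gauss-Seidel] macro 4: S0 reads c0=4 → after 1×micro: 4; S1 reads c2=0 → after 1×micro: 0; S2 reads c1=0 → after 1×micro: 1 ⇒ (c0=4, c1=0, c2=1)
[Gauss-Seidel] macro 5: S0 reads c0=4 → after 1×micro: 4; S1 reads c2=1 → after 1×micro: 1; S2 reads c1=1 → after 1×micro: 2 ⇒ (c0=4, c1=1, c2=2)
[Gauss-Seidel] macro 6: S0 reads c0=4 → after 1×micro: 4; S1 reads c2=2 → after 1×micro: 2; S2 reads c1=2 → after 1×micro: 0 ⇒ (c0=4, c1=2, c2=0)
[Gauss-Seidel] macro 7: S0 reads c0=4 → after 1×micro: 4; S1 reads c2=0 → after 1×micro: 0; S2 reads c1=0 → after 1×micro: 1 ⇒ (c0=4, c1=0, c2=1)
[Gauss-Seidel] macro 8: S0 reads c0=4 → after 1×micro: 4; S1 reads c2=1 → after 1×micro: 1; S2 reads c1=1 → after 1×micro: 2 ⇒ (c0=4, c1=1, c2=2)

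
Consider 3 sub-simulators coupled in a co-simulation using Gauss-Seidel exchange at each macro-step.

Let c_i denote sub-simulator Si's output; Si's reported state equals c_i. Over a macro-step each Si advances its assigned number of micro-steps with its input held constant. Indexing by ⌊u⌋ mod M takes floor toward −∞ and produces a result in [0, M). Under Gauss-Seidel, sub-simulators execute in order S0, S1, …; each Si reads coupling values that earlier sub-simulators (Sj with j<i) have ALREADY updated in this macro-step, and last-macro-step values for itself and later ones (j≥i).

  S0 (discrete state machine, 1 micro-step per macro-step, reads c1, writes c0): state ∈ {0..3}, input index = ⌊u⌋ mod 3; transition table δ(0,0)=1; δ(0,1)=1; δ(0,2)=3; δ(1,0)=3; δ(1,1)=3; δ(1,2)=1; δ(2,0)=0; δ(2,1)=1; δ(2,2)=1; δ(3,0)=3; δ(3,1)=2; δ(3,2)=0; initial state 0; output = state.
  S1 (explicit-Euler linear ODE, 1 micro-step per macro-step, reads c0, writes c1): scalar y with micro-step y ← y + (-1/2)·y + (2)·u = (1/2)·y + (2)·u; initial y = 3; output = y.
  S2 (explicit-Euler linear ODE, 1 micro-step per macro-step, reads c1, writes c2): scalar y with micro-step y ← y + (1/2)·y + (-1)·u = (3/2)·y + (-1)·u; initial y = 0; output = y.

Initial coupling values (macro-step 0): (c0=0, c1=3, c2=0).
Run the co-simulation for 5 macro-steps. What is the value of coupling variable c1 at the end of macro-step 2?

macro 1: S0 reads c1=3 → after 1×micro: 1; S1 reads c0=1 → after 1×micro: 7/2; S2 reads c1=7/2 → after 1×micro: -7/2 ⇒ (c0=1, c1=7/2, c2=-7/2)
macro 2: S0 reads c1=7/2 → after 1×micro: 3; S1 reads c0=3 → after 1×micro: 31/4; S2 reads c1=31/4 → after 1×micro: -13 ⇒ (c0=3, c1=31/4, c2=-13)
macro 3: S0 reads c1=31/4 → after 1×micro: 2; S1 reads c0=2 → after 1×micro: 63/8; S2 reads c1=63/8 → after 1×micro: -219/8 ⇒ (c0=2, c1=63/8, c2=-219/8)
macro 4: S0 reads c1=63/8 → after 1×micro: 1; S1 reads c0=1 → after 1×micro: 95/16; S2 reads c1=95/16 → after 1×micro: -47 ⇒ (c0=1, c1=95/16, c2=-47)
macro 5: S0 reads c1=95/16 → after 1×micro: 1; S1 reads c0=1 → after 1×micro: 159/32; S2 reads c1=159/32 → after 1×micro: -2415/32 ⇒ (c0=1, c1=159/32, c2=-2415/32)

c1 at macro-step 2 = 31/4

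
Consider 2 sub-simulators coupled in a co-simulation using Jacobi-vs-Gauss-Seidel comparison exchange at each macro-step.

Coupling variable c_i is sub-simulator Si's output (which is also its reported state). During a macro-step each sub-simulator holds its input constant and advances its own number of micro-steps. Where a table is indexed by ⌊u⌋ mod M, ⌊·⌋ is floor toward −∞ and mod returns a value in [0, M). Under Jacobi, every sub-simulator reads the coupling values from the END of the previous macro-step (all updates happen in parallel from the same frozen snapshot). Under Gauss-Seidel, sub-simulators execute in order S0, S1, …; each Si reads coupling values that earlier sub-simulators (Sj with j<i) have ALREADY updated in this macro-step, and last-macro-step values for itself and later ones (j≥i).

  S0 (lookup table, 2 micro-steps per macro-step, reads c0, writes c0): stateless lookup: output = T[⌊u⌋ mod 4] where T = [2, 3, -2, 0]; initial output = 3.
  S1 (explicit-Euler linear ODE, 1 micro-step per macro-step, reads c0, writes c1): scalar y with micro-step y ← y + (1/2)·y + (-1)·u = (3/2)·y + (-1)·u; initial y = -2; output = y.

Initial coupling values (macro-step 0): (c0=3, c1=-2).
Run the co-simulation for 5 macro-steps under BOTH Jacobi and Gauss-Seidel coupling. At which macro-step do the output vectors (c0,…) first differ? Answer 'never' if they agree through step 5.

first divergence at macro-step: 1

[Jacobi] macro 1: S0 reads c0=3 → after 2×micro: 0; S1 reads c0=3 → after 1×micro: -6 ⇒ (c0=0, c1=-6)
[Jacobi] macro 2: S0 reads c0=0 → after 2×micro: 2; S1 reads c0=0 → after 1×micro: -9 ⇒ (c0=2, c1=-9)
[Jacobi] macro 3: S0 reads c0=2 → after 2×micro: -2; S1 reads c0=2 → after 1×micro: -31/2 ⇒ (c0=-2, c1=-31/2)
[Jacobi] macro 4: S0 reads c0=-2 → after 2×micro: -2; S1 reads c0=-2 → after 1×micro: -85/4 ⇒ (c0=-2, c1=-85/4)
[Jacobi] macro 5: S0 reads c0=-2 → after 2×micro: -2; S1 reads c0=-2 → after 1×micro: -239/8 ⇒ (c0=-2, c1=-239/8)
[Gauss-Seidel] macro 1: S0 reads c0=3 → after 2×micro: 0; S1 reads c0=0 → after 1×micro: -3 ⇒ (c0=0, c1=-3)
[Gauss-Seidel] macro 2: S0 reads c0=0 → after 2×micro: 2; S1 reads c0=2 → after 1×micro: -13/2 ⇒ (c0=2, c1=-13/2)
[Gauss-Seidel] macro 3: S0 reads c0=2 → after 2×micro: -2; S1 reads c0=-2 → after 1×micro: -31/4 ⇒ (c0=-2, c1=-31/4)
[Gauss-Seidel] macro 4: S0 reads c0=-2 → after 2×micro: -2; S1 reads c0=-2 → after 1×micro: -77/8 ⇒ (c0=-2, c1=-77/8)
[Gauss-Seidel] macro 5: S0 reads c0=-2 → after 2×micro: -2; S1 reads c0=-2 → after 1×micro: -199/16 ⇒ (c0=-2, c1=-199/16)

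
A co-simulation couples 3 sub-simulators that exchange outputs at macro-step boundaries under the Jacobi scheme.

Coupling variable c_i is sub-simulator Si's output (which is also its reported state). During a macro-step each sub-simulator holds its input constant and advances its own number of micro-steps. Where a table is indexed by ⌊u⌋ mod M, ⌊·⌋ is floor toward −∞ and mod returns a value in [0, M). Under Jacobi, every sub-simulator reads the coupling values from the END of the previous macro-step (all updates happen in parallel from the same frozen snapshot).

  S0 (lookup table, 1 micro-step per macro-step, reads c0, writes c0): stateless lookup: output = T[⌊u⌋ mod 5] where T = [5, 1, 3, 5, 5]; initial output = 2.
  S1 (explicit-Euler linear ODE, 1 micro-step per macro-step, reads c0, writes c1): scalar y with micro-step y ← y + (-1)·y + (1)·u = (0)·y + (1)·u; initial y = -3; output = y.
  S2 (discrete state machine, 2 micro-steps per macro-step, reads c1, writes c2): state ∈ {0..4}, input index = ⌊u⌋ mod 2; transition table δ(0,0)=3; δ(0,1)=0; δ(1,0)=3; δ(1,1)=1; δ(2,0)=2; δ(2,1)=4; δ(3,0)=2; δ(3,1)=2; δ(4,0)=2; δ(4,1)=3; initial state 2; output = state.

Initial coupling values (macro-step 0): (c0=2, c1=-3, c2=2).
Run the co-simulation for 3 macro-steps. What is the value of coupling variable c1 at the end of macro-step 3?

macro 1: S0 reads c0=2 → after 1×micro: 3; S1 reads c0=2 → after 1×micro: 2; S2 reads c1=-3 → after 2×micro: 3 ⇒ (c0=3, c1=2, c2=3)
macro 2: S0 reads c0=3 → after 1×micro: 5; S1 reads c0=3 → after 1×micro: 3; S2 reads c1=2 → after 2×micro: 2 ⇒ (c0=5, c1=3, c2=2)
macro 3: S0 reads c0=5 → after 1×micro: 5; S1 reads c0=5 → after 1×micro: 5; S2 reads c1=3 → after 2×micro: 3 ⇒ (c0=5, c1=5, c2=3)

c1 at macro-step 3 = 5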